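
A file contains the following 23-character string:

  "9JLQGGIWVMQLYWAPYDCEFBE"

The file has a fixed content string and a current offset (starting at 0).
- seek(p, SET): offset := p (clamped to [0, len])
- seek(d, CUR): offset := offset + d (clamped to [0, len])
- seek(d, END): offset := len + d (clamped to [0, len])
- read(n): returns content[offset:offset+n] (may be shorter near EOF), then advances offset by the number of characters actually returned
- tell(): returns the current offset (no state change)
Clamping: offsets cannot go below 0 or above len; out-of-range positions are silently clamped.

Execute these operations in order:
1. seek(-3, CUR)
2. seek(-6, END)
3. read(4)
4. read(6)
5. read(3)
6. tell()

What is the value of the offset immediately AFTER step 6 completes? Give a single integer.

Answer: 23

Derivation:
After 1 (seek(-3, CUR)): offset=0
After 2 (seek(-6, END)): offset=17
After 3 (read(4)): returned 'DCEF', offset=21
After 4 (read(6)): returned 'BE', offset=23
After 5 (read(3)): returned '', offset=23
After 6 (tell()): offset=23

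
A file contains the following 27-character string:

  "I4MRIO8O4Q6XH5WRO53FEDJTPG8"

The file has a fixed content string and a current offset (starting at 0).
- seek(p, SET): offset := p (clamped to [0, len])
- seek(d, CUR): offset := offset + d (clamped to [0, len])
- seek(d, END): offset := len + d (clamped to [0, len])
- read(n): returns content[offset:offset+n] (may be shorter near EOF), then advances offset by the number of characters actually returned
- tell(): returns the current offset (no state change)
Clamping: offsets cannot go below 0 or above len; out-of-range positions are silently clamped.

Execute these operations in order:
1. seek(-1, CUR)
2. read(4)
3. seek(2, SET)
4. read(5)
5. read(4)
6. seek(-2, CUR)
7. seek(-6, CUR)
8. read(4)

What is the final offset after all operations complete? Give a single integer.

After 1 (seek(-1, CUR)): offset=0
After 2 (read(4)): returned 'I4MR', offset=4
After 3 (seek(2, SET)): offset=2
After 4 (read(5)): returned 'MRIO8', offset=7
After 5 (read(4)): returned 'O4Q6', offset=11
After 6 (seek(-2, CUR)): offset=9
After 7 (seek(-6, CUR)): offset=3
After 8 (read(4)): returned 'RIO8', offset=7

Answer: 7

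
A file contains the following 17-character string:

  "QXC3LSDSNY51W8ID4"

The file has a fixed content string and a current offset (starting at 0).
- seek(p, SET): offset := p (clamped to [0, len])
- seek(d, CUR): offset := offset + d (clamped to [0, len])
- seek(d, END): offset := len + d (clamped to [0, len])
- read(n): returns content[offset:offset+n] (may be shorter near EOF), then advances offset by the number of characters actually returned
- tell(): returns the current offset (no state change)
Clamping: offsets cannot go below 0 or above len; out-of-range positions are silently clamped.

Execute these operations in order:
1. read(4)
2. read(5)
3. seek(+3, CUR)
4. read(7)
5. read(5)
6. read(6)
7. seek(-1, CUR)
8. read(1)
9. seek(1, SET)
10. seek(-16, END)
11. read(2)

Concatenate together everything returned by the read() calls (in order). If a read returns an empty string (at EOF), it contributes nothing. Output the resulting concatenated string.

After 1 (read(4)): returned 'QXC3', offset=4
After 2 (read(5)): returned 'LSDSN', offset=9
After 3 (seek(+3, CUR)): offset=12
After 4 (read(7)): returned 'W8ID4', offset=17
After 5 (read(5)): returned '', offset=17
After 6 (read(6)): returned '', offset=17
After 7 (seek(-1, CUR)): offset=16
After 8 (read(1)): returned '4', offset=17
After 9 (seek(1, SET)): offset=1
After 10 (seek(-16, END)): offset=1
After 11 (read(2)): returned 'XC', offset=3

Answer: QXC3LSDSNW8ID44XC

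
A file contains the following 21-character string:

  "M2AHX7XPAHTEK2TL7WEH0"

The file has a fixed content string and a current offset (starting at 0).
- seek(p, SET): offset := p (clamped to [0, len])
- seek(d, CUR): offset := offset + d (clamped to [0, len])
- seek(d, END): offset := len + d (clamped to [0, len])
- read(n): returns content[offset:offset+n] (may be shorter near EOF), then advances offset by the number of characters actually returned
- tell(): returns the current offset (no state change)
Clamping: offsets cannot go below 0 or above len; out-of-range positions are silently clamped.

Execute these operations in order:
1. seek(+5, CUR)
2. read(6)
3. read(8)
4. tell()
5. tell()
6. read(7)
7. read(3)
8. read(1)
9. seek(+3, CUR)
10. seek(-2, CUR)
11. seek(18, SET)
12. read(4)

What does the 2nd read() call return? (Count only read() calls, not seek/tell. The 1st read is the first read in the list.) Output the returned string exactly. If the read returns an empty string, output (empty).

After 1 (seek(+5, CUR)): offset=5
After 2 (read(6)): returned '7XPAHT', offset=11
After 3 (read(8)): returned 'EK2TL7WE', offset=19
After 4 (tell()): offset=19
After 5 (tell()): offset=19
After 6 (read(7)): returned 'H0', offset=21
After 7 (read(3)): returned '', offset=21
After 8 (read(1)): returned '', offset=21
After 9 (seek(+3, CUR)): offset=21
After 10 (seek(-2, CUR)): offset=19
After 11 (seek(18, SET)): offset=18
After 12 (read(4)): returned 'EH0', offset=21

Answer: EK2TL7WE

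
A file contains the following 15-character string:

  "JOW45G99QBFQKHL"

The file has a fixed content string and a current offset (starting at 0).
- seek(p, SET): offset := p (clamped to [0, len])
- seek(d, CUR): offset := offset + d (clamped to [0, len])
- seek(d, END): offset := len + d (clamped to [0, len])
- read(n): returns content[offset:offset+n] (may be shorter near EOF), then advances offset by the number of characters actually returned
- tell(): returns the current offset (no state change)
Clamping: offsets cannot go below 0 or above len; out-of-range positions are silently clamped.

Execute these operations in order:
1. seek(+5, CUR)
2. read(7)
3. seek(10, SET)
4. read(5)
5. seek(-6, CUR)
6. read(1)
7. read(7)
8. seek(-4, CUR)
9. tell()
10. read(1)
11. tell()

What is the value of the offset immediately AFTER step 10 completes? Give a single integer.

Answer: 12

Derivation:
After 1 (seek(+5, CUR)): offset=5
After 2 (read(7)): returned 'G99QBFQ', offset=12
After 3 (seek(10, SET)): offset=10
After 4 (read(5)): returned 'FQKHL', offset=15
After 5 (seek(-6, CUR)): offset=9
After 6 (read(1)): returned 'B', offset=10
After 7 (read(7)): returned 'FQKHL', offset=15
After 8 (seek(-4, CUR)): offset=11
After 9 (tell()): offset=11
After 10 (read(1)): returned 'Q', offset=12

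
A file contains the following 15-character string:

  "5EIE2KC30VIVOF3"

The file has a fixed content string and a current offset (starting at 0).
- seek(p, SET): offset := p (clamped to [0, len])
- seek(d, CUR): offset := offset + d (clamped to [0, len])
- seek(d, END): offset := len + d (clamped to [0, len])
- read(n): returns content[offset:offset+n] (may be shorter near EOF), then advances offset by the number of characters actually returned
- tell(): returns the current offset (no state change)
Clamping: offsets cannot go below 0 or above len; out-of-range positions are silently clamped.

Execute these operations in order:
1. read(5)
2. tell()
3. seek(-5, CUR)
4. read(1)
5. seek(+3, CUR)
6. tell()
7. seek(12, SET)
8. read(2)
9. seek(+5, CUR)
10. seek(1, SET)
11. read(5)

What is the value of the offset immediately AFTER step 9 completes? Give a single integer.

Answer: 15

Derivation:
After 1 (read(5)): returned '5EIE2', offset=5
After 2 (tell()): offset=5
After 3 (seek(-5, CUR)): offset=0
After 4 (read(1)): returned '5', offset=1
After 5 (seek(+3, CUR)): offset=4
After 6 (tell()): offset=4
After 7 (seek(12, SET)): offset=12
After 8 (read(2)): returned 'OF', offset=14
After 9 (seek(+5, CUR)): offset=15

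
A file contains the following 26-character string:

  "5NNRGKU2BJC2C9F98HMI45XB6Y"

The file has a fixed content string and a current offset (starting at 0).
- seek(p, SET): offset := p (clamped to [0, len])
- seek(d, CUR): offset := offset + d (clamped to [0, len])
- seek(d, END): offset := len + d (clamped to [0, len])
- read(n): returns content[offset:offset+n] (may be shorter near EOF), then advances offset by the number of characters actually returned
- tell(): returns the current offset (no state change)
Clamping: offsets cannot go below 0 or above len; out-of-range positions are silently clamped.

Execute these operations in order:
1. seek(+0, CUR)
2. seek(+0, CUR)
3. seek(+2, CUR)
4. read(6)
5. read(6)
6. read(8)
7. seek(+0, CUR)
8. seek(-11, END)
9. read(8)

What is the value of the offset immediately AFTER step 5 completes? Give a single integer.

After 1 (seek(+0, CUR)): offset=0
After 2 (seek(+0, CUR)): offset=0
After 3 (seek(+2, CUR)): offset=2
After 4 (read(6)): returned 'NRGKU2', offset=8
After 5 (read(6)): returned 'BJC2C9', offset=14

Answer: 14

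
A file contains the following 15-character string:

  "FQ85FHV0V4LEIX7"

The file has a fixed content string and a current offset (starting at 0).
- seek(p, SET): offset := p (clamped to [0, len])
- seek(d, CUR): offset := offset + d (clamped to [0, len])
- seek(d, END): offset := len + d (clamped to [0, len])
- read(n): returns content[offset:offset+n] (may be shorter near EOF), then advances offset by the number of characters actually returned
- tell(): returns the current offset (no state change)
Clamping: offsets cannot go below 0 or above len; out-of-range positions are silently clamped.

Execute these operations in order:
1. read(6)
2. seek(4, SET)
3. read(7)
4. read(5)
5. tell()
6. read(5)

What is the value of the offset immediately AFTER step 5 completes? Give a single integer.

Answer: 15

Derivation:
After 1 (read(6)): returned 'FQ85FH', offset=6
After 2 (seek(4, SET)): offset=4
After 3 (read(7)): returned 'FHV0V4L', offset=11
After 4 (read(5)): returned 'EIX7', offset=15
After 5 (tell()): offset=15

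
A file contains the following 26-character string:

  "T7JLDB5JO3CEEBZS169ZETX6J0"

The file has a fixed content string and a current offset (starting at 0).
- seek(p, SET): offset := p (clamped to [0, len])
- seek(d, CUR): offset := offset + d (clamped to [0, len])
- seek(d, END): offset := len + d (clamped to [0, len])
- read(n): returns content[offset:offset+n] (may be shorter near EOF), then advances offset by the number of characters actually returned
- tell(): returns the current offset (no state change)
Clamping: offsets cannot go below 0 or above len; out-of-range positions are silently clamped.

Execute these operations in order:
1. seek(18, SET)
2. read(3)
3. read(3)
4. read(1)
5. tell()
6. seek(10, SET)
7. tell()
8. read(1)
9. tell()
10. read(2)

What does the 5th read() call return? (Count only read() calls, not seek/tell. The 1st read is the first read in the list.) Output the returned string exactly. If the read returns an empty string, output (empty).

After 1 (seek(18, SET)): offset=18
After 2 (read(3)): returned '9ZE', offset=21
After 3 (read(3)): returned 'TX6', offset=24
After 4 (read(1)): returned 'J', offset=25
After 5 (tell()): offset=25
After 6 (seek(10, SET)): offset=10
After 7 (tell()): offset=10
After 8 (read(1)): returned 'C', offset=11
After 9 (tell()): offset=11
After 10 (read(2)): returned 'EE', offset=13

Answer: EE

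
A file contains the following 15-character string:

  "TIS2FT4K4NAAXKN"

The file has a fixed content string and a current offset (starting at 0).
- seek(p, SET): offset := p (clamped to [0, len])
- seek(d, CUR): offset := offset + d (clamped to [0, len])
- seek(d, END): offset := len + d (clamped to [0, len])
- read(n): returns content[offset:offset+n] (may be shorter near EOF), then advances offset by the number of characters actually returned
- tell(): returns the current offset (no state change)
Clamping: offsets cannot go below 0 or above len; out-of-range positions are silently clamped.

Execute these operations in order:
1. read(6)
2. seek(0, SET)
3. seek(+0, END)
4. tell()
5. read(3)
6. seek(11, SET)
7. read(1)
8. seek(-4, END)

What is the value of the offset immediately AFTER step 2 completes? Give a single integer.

After 1 (read(6)): returned 'TIS2FT', offset=6
After 2 (seek(0, SET)): offset=0

Answer: 0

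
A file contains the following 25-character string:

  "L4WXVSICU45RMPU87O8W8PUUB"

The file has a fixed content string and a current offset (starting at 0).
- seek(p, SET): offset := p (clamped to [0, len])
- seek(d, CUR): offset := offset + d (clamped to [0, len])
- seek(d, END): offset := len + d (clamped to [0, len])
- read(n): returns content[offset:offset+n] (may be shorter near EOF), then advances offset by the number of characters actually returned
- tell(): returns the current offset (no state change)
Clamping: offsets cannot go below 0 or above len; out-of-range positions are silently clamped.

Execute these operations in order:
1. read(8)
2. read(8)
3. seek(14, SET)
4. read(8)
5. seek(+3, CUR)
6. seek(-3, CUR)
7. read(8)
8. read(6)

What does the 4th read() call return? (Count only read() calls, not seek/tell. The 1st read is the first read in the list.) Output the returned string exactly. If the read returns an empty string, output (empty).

After 1 (read(8)): returned 'L4WXVSIC', offset=8
After 2 (read(8)): returned 'U45RMPU8', offset=16
After 3 (seek(14, SET)): offset=14
After 4 (read(8)): returned 'U87O8W8P', offset=22
After 5 (seek(+3, CUR)): offset=25
After 6 (seek(-3, CUR)): offset=22
After 7 (read(8)): returned 'UUB', offset=25
After 8 (read(6)): returned '', offset=25

Answer: UUB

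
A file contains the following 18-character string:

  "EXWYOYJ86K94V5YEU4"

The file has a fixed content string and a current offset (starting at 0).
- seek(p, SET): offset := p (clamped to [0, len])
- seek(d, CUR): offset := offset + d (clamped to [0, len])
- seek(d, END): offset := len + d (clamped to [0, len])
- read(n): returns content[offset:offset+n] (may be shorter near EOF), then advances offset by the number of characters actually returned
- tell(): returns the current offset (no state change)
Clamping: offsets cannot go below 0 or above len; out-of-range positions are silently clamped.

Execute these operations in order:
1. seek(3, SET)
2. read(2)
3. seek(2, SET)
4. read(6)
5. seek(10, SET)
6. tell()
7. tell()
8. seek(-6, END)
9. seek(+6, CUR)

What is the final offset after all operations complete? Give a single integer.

Answer: 18

Derivation:
After 1 (seek(3, SET)): offset=3
After 2 (read(2)): returned 'YO', offset=5
After 3 (seek(2, SET)): offset=2
After 4 (read(6)): returned 'WYOYJ8', offset=8
After 5 (seek(10, SET)): offset=10
After 6 (tell()): offset=10
After 7 (tell()): offset=10
After 8 (seek(-6, END)): offset=12
After 9 (seek(+6, CUR)): offset=18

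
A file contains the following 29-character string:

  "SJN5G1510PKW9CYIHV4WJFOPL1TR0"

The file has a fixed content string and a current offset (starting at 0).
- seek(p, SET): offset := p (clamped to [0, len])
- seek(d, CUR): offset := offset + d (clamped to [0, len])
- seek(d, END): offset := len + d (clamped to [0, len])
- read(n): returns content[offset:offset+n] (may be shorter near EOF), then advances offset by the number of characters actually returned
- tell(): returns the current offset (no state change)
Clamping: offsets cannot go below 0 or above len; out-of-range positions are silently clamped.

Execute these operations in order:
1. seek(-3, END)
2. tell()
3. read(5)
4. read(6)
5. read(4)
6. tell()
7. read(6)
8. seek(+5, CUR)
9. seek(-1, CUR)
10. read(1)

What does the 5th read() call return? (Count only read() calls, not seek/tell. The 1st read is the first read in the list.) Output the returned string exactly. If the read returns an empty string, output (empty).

After 1 (seek(-3, END)): offset=26
After 2 (tell()): offset=26
After 3 (read(5)): returned 'TR0', offset=29
After 4 (read(6)): returned '', offset=29
After 5 (read(4)): returned '', offset=29
After 6 (tell()): offset=29
After 7 (read(6)): returned '', offset=29
After 8 (seek(+5, CUR)): offset=29
After 9 (seek(-1, CUR)): offset=28
After 10 (read(1)): returned '0', offset=29

Answer: 0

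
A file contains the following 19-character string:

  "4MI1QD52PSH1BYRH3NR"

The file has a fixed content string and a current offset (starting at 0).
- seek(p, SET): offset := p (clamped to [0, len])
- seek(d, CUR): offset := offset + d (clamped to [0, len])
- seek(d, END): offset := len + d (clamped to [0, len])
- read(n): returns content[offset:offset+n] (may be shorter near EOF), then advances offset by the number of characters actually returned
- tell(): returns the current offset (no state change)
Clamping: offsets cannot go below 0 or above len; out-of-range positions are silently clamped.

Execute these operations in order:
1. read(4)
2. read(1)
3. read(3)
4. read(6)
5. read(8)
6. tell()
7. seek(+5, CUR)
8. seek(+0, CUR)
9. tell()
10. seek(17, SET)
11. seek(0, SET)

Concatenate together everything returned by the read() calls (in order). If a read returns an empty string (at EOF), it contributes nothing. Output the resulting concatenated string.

Answer: 4MI1QD52PSH1BYRH3NR

Derivation:
After 1 (read(4)): returned '4MI1', offset=4
After 2 (read(1)): returned 'Q', offset=5
After 3 (read(3)): returned 'D52', offset=8
After 4 (read(6)): returned 'PSH1BY', offset=14
After 5 (read(8)): returned 'RH3NR', offset=19
After 6 (tell()): offset=19
After 7 (seek(+5, CUR)): offset=19
After 8 (seek(+0, CUR)): offset=19
After 9 (tell()): offset=19
After 10 (seek(17, SET)): offset=17
After 11 (seek(0, SET)): offset=0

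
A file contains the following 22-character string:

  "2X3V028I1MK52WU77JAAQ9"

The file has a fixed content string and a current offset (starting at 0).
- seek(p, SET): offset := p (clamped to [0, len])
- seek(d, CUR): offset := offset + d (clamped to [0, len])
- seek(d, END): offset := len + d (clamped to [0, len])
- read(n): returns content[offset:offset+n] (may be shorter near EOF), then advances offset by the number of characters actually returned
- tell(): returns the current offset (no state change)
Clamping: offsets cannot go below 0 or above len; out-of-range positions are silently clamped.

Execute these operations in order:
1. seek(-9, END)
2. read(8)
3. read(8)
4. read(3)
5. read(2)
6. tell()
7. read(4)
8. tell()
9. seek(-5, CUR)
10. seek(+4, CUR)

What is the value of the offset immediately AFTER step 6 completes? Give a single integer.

After 1 (seek(-9, END)): offset=13
After 2 (read(8)): returned 'WU77JAAQ', offset=21
After 3 (read(8)): returned '9', offset=22
After 4 (read(3)): returned '', offset=22
After 5 (read(2)): returned '', offset=22
After 6 (tell()): offset=22

Answer: 22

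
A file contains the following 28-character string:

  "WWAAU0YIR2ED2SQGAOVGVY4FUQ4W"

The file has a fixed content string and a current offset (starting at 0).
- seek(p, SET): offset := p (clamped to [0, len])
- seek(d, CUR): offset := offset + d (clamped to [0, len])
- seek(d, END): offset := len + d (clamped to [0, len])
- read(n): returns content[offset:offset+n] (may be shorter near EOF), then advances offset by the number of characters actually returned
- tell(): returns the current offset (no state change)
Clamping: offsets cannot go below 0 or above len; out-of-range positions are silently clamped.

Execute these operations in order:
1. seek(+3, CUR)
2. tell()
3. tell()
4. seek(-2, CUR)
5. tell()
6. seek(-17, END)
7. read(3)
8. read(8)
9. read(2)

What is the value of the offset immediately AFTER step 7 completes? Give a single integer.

After 1 (seek(+3, CUR)): offset=3
After 2 (tell()): offset=3
After 3 (tell()): offset=3
After 4 (seek(-2, CUR)): offset=1
After 5 (tell()): offset=1
After 6 (seek(-17, END)): offset=11
After 7 (read(3)): returned 'D2S', offset=14

Answer: 14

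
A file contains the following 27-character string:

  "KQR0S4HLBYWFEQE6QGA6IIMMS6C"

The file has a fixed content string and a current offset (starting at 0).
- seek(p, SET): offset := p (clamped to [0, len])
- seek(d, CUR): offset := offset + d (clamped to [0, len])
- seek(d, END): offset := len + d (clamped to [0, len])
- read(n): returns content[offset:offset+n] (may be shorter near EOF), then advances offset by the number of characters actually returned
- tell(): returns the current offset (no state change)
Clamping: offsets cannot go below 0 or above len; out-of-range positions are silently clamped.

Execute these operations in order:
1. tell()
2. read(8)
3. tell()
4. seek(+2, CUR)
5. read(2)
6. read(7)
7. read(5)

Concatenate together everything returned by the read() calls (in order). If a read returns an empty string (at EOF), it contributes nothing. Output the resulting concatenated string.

Answer: KQR0S4HLWFEQE6QGA6IIMM

Derivation:
After 1 (tell()): offset=0
After 2 (read(8)): returned 'KQR0S4HL', offset=8
After 3 (tell()): offset=8
After 4 (seek(+2, CUR)): offset=10
After 5 (read(2)): returned 'WF', offset=12
After 6 (read(7)): returned 'EQE6QGA', offset=19
After 7 (read(5)): returned '6IIMM', offset=24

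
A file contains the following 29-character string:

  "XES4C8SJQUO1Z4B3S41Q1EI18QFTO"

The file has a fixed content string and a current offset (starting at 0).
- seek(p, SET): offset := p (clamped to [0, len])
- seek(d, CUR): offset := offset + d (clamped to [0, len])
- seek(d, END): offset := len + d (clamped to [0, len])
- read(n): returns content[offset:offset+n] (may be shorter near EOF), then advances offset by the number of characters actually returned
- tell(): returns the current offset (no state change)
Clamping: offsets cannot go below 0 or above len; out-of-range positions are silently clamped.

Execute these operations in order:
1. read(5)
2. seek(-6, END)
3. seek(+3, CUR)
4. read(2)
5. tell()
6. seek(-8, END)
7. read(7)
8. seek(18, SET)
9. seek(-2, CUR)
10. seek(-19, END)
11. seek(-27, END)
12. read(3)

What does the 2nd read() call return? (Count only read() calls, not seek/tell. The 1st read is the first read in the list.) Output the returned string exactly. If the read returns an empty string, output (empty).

Answer: FT

Derivation:
After 1 (read(5)): returned 'XES4C', offset=5
After 2 (seek(-6, END)): offset=23
After 3 (seek(+3, CUR)): offset=26
After 4 (read(2)): returned 'FT', offset=28
After 5 (tell()): offset=28
After 6 (seek(-8, END)): offset=21
After 7 (read(7)): returned 'EI18QFT', offset=28
After 8 (seek(18, SET)): offset=18
After 9 (seek(-2, CUR)): offset=16
After 10 (seek(-19, END)): offset=10
After 11 (seek(-27, END)): offset=2
After 12 (read(3)): returned 'S4C', offset=5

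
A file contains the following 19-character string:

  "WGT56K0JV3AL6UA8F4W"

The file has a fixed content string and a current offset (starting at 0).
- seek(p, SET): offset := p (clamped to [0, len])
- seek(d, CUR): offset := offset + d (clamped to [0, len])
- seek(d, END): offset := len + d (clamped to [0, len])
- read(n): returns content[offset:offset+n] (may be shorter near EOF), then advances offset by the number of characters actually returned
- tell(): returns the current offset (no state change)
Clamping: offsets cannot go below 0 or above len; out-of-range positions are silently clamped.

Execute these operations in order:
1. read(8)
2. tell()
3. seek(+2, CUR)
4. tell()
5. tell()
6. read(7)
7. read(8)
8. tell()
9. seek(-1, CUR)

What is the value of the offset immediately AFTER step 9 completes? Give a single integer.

Answer: 18

Derivation:
After 1 (read(8)): returned 'WGT56K0J', offset=8
After 2 (tell()): offset=8
After 3 (seek(+2, CUR)): offset=10
After 4 (tell()): offset=10
After 5 (tell()): offset=10
After 6 (read(7)): returned 'AL6UA8F', offset=17
After 7 (read(8)): returned '4W', offset=19
After 8 (tell()): offset=19
After 9 (seek(-1, CUR)): offset=18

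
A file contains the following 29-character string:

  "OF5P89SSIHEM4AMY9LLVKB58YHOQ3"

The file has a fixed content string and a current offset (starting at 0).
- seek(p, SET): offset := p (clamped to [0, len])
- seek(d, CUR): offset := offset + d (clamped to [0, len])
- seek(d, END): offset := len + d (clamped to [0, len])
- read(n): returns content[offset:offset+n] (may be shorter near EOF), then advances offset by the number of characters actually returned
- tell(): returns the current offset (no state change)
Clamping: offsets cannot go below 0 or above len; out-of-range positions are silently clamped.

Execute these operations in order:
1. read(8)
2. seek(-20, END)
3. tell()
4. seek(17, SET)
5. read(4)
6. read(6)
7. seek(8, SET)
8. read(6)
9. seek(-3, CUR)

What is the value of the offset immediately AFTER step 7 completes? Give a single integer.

Answer: 8

Derivation:
After 1 (read(8)): returned 'OF5P89SS', offset=8
After 2 (seek(-20, END)): offset=9
After 3 (tell()): offset=9
After 4 (seek(17, SET)): offset=17
After 5 (read(4)): returned 'LLVK', offset=21
After 6 (read(6)): returned 'B58YHO', offset=27
After 7 (seek(8, SET)): offset=8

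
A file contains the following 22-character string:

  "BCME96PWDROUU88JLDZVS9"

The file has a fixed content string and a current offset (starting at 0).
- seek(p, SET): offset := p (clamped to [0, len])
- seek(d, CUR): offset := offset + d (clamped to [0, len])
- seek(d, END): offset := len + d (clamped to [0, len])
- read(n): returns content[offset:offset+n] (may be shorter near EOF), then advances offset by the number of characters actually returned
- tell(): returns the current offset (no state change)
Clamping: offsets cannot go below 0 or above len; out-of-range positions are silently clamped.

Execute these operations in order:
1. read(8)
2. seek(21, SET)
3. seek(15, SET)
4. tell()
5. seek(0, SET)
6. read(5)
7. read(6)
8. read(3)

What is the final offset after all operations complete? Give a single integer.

Answer: 14

Derivation:
After 1 (read(8)): returned 'BCME96PW', offset=8
After 2 (seek(21, SET)): offset=21
After 3 (seek(15, SET)): offset=15
After 4 (tell()): offset=15
After 5 (seek(0, SET)): offset=0
After 6 (read(5)): returned 'BCME9', offset=5
After 7 (read(6)): returned '6PWDRO', offset=11
After 8 (read(3)): returned 'UU8', offset=14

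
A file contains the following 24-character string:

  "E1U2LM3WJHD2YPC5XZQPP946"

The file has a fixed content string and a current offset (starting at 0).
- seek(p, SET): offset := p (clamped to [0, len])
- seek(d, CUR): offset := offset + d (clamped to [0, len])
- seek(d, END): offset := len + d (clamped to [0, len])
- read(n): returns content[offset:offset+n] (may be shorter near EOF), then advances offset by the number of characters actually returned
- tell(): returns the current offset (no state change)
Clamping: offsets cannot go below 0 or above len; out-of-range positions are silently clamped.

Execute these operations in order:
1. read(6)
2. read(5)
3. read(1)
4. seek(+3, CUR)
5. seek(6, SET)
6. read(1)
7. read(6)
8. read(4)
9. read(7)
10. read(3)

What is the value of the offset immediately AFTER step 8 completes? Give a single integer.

After 1 (read(6)): returned 'E1U2LM', offset=6
After 2 (read(5)): returned '3WJHD', offset=11
After 3 (read(1)): returned '2', offset=12
After 4 (seek(+3, CUR)): offset=15
After 5 (seek(6, SET)): offset=6
After 6 (read(1)): returned '3', offset=7
After 7 (read(6)): returned 'WJHD2Y', offset=13
After 8 (read(4)): returned 'PC5X', offset=17

Answer: 17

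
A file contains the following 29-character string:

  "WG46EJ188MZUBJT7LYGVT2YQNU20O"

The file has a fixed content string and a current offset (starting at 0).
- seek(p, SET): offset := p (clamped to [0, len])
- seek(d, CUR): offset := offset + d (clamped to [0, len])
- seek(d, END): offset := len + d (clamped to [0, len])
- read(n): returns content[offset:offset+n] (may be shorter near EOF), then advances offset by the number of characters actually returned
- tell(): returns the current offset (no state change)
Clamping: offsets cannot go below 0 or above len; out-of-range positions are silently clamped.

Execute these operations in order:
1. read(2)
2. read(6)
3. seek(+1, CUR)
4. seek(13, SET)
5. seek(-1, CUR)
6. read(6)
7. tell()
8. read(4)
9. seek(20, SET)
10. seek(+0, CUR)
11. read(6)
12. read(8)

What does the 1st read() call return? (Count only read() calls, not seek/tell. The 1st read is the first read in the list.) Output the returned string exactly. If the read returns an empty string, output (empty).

After 1 (read(2)): returned 'WG', offset=2
After 2 (read(6)): returned '46EJ18', offset=8
After 3 (seek(+1, CUR)): offset=9
After 4 (seek(13, SET)): offset=13
After 5 (seek(-1, CUR)): offset=12
After 6 (read(6)): returned 'BJT7LY', offset=18
After 7 (tell()): offset=18
After 8 (read(4)): returned 'GVT2', offset=22
After 9 (seek(20, SET)): offset=20
After 10 (seek(+0, CUR)): offset=20
After 11 (read(6)): returned 'T2YQNU', offset=26
After 12 (read(8)): returned '20O', offset=29

Answer: WG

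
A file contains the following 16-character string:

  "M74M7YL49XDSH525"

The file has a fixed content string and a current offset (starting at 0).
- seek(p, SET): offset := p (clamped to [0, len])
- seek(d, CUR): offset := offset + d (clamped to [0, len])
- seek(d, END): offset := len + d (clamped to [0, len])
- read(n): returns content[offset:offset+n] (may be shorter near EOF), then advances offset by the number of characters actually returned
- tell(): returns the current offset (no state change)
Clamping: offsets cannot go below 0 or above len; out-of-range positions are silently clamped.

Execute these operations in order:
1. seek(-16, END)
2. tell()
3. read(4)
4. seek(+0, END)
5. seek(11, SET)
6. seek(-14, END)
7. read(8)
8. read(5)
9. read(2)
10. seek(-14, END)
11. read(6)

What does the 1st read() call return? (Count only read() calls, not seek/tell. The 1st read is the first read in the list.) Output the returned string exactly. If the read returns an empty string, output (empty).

After 1 (seek(-16, END)): offset=0
After 2 (tell()): offset=0
After 3 (read(4)): returned 'M74M', offset=4
After 4 (seek(+0, END)): offset=16
After 5 (seek(11, SET)): offset=11
After 6 (seek(-14, END)): offset=2
After 7 (read(8)): returned '4M7YL49X', offset=10
After 8 (read(5)): returned 'DSH52', offset=15
After 9 (read(2)): returned '5', offset=16
After 10 (seek(-14, END)): offset=2
After 11 (read(6)): returned '4M7YL4', offset=8

Answer: M74M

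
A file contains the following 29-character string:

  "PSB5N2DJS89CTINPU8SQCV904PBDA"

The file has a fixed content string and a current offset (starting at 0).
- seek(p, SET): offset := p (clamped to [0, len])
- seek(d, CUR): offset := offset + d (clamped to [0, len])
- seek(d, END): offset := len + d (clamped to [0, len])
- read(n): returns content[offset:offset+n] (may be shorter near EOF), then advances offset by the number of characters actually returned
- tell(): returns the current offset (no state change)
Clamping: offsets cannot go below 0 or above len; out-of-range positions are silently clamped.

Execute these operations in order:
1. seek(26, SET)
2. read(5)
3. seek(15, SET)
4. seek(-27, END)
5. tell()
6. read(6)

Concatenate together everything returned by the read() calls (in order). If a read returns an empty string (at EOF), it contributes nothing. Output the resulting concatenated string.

Answer: BDAB5N2DJ

Derivation:
After 1 (seek(26, SET)): offset=26
After 2 (read(5)): returned 'BDA', offset=29
After 3 (seek(15, SET)): offset=15
After 4 (seek(-27, END)): offset=2
After 5 (tell()): offset=2
After 6 (read(6)): returned 'B5N2DJ', offset=8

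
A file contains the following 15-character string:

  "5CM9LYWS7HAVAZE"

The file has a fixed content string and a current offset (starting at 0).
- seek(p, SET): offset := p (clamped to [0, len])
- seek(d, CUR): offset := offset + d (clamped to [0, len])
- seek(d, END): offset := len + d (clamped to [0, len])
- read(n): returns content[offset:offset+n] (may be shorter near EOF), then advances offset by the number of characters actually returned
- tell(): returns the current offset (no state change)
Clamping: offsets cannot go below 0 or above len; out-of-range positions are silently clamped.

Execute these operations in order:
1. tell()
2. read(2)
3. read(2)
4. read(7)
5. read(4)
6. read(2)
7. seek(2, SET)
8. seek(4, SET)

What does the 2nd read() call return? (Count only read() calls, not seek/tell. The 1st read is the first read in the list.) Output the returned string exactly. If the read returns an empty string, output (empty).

Answer: M9

Derivation:
After 1 (tell()): offset=0
After 2 (read(2)): returned '5C', offset=2
After 3 (read(2)): returned 'M9', offset=4
After 4 (read(7)): returned 'LYWS7HA', offset=11
After 5 (read(4)): returned 'VAZE', offset=15
After 6 (read(2)): returned '', offset=15
After 7 (seek(2, SET)): offset=2
After 8 (seek(4, SET)): offset=4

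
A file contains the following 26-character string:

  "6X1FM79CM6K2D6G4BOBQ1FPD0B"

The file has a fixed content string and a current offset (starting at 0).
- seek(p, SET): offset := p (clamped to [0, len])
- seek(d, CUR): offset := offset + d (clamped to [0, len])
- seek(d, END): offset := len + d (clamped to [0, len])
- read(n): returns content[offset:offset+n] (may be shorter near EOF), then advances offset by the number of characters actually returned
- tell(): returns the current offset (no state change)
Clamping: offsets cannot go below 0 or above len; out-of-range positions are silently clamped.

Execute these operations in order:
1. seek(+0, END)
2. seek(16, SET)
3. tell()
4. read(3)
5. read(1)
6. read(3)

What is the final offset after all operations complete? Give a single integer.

After 1 (seek(+0, END)): offset=26
After 2 (seek(16, SET)): offset=16
After 3 (tell()): offset=16
After 4 (read(3)): returned 'BOB', offset=19
After 5 (read(1)): returned 'Q', offset=20
After 6 (read(3)): returned '1FP', offset=23

Answer: 23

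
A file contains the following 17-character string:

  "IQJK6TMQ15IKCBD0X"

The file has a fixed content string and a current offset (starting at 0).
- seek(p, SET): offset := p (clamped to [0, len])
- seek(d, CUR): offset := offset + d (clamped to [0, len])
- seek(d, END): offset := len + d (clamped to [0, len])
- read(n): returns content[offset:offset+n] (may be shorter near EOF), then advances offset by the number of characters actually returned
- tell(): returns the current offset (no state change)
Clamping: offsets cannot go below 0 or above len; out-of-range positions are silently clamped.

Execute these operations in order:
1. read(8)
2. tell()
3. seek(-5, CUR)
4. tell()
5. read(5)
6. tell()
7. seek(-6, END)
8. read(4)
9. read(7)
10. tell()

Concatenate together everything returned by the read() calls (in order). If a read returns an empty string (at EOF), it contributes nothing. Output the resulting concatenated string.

Answer: IQJK6TMQK6TMQKCBD0X

Derivation:
After 1 (read(8)): returned 'IQJK6TMQ', offset=8
After 2 (tell()): offset=8
After 3 (seek(-5, CUR)): offset=3
After 4 (tell()): offset=3
After 5 (read(5)): returned 'K6TMQ', offset=8
After 6 (tell()): offset=8
After 7 (seek(-6, END)): offset=11
After 8 (read(4)): returned 'KCBD', offset=15
After 9 (read(7)): returned '0X', offset=17
After 10 (tell()): offset=17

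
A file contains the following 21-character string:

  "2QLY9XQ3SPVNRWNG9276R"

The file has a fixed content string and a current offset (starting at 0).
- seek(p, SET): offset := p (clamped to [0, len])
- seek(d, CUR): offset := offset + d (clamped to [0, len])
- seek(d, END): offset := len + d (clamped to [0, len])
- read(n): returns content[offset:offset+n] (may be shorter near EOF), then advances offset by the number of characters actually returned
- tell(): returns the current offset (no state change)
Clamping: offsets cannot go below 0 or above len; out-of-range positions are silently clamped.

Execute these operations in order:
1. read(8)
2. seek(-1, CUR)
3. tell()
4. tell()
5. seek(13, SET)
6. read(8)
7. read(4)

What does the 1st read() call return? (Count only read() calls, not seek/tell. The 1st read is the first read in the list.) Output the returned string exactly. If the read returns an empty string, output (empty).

Answer: 2QLY9XQ3

Derivation:
After 1 (read(8)): returned '2QLY9XQ3', offset=8
After 2 (seek(-1, CUR)): offset=7
After 3 (tell()): offset=7
After 4 (tell()): offset=7
After 5 (seek(13, SET)): offset=13
After 6 (read(8)): returned 'WNG9276R', offset=21
After 7 (read(4)): returned '', offset=21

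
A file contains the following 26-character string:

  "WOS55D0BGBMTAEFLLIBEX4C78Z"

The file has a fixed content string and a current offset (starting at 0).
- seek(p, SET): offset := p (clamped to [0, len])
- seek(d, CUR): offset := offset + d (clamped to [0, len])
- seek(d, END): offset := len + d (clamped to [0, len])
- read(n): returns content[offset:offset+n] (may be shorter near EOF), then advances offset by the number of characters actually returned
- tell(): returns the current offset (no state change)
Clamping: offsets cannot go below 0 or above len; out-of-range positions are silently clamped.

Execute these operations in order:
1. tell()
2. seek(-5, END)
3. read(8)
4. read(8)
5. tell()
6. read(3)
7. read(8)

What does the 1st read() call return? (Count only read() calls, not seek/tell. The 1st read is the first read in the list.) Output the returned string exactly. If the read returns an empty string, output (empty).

Answer: 4C78Z

Derivation:
After 1 (tell()): offset=0
After 2 (seek(-5, END)): offset=21
After 3 (read(8)): returned '4C78Z', offset=26
After 4 (read(8)): returned '', offset=26
After 5 (tell()): offset=26
After 6 (read(3)): returned '', offset=26
After 7 (read(8)): returned '', offset=26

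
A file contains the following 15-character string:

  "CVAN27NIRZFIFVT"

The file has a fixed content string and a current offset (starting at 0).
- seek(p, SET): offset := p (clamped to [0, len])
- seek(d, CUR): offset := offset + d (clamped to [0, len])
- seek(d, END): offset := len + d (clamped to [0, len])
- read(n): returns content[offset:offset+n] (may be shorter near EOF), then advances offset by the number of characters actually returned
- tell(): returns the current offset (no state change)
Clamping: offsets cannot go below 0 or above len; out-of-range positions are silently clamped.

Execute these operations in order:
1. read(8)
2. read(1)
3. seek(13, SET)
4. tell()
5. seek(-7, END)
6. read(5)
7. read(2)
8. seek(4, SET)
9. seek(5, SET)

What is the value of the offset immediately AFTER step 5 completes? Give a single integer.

After 1 (read(8)): returned 'CVAN27NI', offset=8
After 2 (read(1)): returned 'R', offset=9
After 3 (seek(13, SET)): offset=13
After 4 (tell()): offset=13
After 5 (seek(-7, END)): offset=8

Answer: 8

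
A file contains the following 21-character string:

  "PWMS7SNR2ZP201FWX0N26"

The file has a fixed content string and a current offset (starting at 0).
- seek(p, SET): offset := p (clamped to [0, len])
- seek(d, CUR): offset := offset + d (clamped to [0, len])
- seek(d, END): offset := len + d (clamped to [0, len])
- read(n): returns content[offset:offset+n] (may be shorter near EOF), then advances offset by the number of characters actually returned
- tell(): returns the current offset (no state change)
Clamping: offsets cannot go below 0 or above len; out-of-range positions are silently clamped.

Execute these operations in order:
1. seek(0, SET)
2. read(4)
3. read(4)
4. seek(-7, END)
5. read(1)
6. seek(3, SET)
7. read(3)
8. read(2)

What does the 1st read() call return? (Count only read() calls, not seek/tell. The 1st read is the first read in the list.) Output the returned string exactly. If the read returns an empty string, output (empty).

Answer: PWMS

Derivation:
After 1 (seek(0, SET)): offset=0
After 2 (read(4)): returned 'PWMS', offset=4
After 3 (read(4)): returned '7SNR', offset=8
After 4 (seek(-7, END)): offset=14
After 5 (read(1)): returned 'F', offset=15
After 6 (seek(3, SET)): offset=3
After 7 (read(3)): returned 'S7S', offset=6
After 8 (read(2)): returned 'NR', offset=8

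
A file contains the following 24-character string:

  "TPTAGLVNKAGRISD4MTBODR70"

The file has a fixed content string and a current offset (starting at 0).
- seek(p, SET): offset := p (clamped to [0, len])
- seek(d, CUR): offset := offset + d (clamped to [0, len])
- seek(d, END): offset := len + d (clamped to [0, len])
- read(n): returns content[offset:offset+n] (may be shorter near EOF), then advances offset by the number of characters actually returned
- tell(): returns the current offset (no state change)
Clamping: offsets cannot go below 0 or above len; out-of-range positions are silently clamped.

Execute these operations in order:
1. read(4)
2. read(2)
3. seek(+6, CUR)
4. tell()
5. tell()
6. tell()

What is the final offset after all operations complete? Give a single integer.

After 1 (read(4)): returned 'TPTA', offset=4
After 2 (read(2)): returned 'GL', offset=6
After 3 (seek(+6, CUR)): offset=12
After 4 (tell()): offset=12
After 5 (tell()): offset=12
After 6 (tell()): offset=12

Answer: 12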